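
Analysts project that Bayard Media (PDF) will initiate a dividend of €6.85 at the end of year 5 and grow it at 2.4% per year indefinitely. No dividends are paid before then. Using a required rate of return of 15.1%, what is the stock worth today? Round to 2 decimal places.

Deferred-dividend DDM. At t=4 the remaining stream is a growing perpetuity with first payment D_5 = 6.85.
V_4 = D_5/(r−g) = 6.85/(0.151−0.024) = 53.9370
P₀ = V_4/(1+r)^4 = 53.9370/(1+0.151)^4 = 30.7316

€30.73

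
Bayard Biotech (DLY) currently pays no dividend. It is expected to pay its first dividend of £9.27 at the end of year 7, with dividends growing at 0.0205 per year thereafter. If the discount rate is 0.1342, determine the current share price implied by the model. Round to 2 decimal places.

£38.30

Deferred-dividend DDM. At t=6 the remaining stream is a growing perpetuity with first payment D_7 = 9.27.
V_6 = D_7/(r−g) = 9.27/(0.1342−0.0205) = 81.5303
P₀ = V_6/(1+r)^6 = 81.5303/(1+0.1342)^6 = 38.2985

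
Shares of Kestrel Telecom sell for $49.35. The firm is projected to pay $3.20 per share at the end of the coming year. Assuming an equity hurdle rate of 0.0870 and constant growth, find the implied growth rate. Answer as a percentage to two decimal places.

From P₀ = D₁/(r − g), the implied growth is g = r − D₁/P₀.
g = 0.087 − 3.20/49.35 = 0.087 − 0.06484 = 0.02216

2.22%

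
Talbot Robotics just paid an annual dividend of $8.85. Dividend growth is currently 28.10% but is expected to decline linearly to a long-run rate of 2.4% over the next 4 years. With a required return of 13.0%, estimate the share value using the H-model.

$128.41

H-model: P₀ = D₀[(1+g_L) + H(g_S−g_L)]/(r−g_L), with H = 4/2 = 2.
P₀ = 8.85 × [(1+0.024) + 2×(0.281−0.024)] / (0.13−0.024)
   = 8.85 × 1.5380 / 0.106 = 128.4085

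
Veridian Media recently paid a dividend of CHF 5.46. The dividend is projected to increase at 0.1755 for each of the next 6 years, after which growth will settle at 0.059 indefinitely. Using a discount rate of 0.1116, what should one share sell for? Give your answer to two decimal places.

CHF 193.75

Two-stage DDM. Project D₁…D_6 at 0.1755, terminal growth 0.059, discount at r = 0.1116.
D_1 = 6.4182
D_2 = 7.5446
D_3 = 8.8687
D_4 = 10.4252
D_5 = 12.2548
D_6 = 14.4055
Terminal value at t=6: TV = D_7/(r−g) = 15.2554/(0.1116−0.059) = 290.0272
P₀ = 6.4182/(1+0.1116)^1 + 7.5446/(1+0.1116)^2 + 8.8687/(1+0.1116)^3 + 10.4252/(1+0.1116)^4 + 12.2548/(1+0.1116)^5 + 14.4055/(1+0.1116)^6 + 290.0272/(1+0.1116)^6 = 193.7463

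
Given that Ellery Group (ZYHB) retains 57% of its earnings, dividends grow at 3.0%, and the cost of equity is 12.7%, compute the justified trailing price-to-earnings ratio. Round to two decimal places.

4.57

Payout ratio b = 1 − 0.57 = 0.43.
Justified trailing P/E = b(1+g)/(r−g) = 0.43×(1+0.03)/(0.127−0.03) = 4.5660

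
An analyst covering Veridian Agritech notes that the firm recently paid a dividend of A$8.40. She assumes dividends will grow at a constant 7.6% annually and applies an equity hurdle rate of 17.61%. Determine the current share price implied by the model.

Gordon growth model: P₀ = D₁/(r − g). D₁ = 8.40 × (1 + 0.076) = 9.0384.
P₀ = 9.0384 / (0.1761 − 0.076) = 9.0384 / 0.1001 = 90.2937

A$90.29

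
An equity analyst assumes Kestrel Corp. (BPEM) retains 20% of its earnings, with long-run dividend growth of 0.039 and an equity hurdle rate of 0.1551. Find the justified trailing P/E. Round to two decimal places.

Payout ratio b = 1 − 0.20 = 0.80.
Justified trailing P/E = b(1+g)/(r−g) = 0.80×(1+0.039)/(0.1551−0.039) = 7.1593

7.16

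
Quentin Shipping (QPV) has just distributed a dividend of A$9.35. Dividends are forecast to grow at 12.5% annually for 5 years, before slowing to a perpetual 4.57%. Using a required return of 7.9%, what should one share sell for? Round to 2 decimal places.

Two-stage DDM. Project D₁…D_5 at 0.125, terminal growth 0.0457, discount at r = 0.079.
D_1 = 10.5187
D_2 = 11.8336
D_3 = 13.3128
D_4 = 14.9769
D_5 = 16.8490
Terminal value at t=5: TV = D_6/(r−g) = 17.6190/(0.079−0.0457) = 529.0992
P₀ = 10.5187/(1+0.079)^1 + 11.8336/(1+0.079)^2 + 13.3128/(1+0.079)^3 + 14.9769/(1+0.079)^4 + 16.8490/(1+0.079)^5 + 529.0992/(1+0.079)^5 = 414.8478

A$414.85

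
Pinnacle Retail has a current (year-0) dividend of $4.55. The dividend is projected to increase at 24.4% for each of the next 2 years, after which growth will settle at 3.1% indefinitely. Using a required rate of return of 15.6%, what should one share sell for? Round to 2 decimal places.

Two-stage DDM. Project D₁…D_2 at 0.244, terminal growth 0.031, discount at r = 0.156.
D_1 = 5.6602
D_2 = 7.0413
Terminal value at t=2: TV = D_3/(r−g) = 7.2596/(0.156−0.031) = 58.0766
P₀ = 5.6602/(1+0.156)^1 + 7.0413/(1+0.156)^2 + 58.0766/(1+0.156)^2 = 53.6250

$53.63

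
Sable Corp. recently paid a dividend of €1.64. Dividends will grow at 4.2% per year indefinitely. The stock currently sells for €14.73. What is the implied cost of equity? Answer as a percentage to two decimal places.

Rearranging the constant-growth DDM: r = D₁/P₀ + g.
D₁ = 1.64 × (1 + 0.042) = 1.7089.
r = 1.7089 / 14.73 + 0.042 = 0.11601 + 0.042 = 0.15801

15.80%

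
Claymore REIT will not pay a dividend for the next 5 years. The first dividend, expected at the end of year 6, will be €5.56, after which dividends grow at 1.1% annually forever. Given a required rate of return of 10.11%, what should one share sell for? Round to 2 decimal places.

€38.13

Deferred-dividend DDM. At t=5 the remaining stream is a growing perpetuity with first payment D_6 = 5.56.
V_5 = D_6/(r−g) = 5.56/(0.1011−0.011) = 61.7092
P₀ = V_5/(1+r)^5 = 61.7092/(1+0.1011)^5 = 38.1256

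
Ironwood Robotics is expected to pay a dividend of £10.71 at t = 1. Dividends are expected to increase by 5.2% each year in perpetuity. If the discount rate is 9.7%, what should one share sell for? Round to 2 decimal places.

Gordon growth model: P₀ = D₁/(r − g), with D₁ = 10.71 given directly.
P₀ = 10.7100 / (0.097 − 0.052) = 10.7100 / 0.045 = 238.0000

£238.00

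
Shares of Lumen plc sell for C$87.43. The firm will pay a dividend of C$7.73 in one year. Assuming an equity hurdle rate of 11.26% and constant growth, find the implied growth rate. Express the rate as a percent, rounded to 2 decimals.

2.42%

From P₀ = D₁/(r − g), the implied growth is g = r − D₁/P₀.
g = 0.1126 − 7.73/87.43 = 0.1126 − 0.08841 = 0.02419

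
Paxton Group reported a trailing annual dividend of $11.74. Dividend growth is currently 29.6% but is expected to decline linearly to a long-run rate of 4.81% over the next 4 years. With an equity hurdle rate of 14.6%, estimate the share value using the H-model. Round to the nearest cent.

$185.14

H-model: P₀ = D₀[(1+g_L) + H(g_S−g_L)]/(r−g_L), with H = 4/2 = 2.
P₀ = 11.74 × [(1+0.0481) + 2×(0.296−0.0481)] / (0.146−0.0481)
   = 11.74 × 1.5439 / 0.0979 = 185.1418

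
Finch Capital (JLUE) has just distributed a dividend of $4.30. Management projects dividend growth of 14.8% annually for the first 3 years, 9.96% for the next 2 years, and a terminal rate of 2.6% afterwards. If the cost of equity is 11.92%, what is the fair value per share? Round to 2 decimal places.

$71.93

Three-stage DDM. Project D₁…D_5; terminal Gordon value at t=5 with g = 0.026; discount at r = 0.1192.
D_1 = 4.9364
D_2 = 5.6670
D_3 = 6.5057
D_4 = 7.1537
D_5 = 7.8662
TV_5 = 8.0707/(0.1192−0.026) = 86.5954
P₀ = Σ Dₜ/(1+r)ᵗ + TV_5/(1+r)^5 = 71.9266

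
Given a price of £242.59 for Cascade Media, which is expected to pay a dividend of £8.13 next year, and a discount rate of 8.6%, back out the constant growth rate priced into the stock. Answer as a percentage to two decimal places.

5.25%

From P₀ = D₁/(r − g), the implied growth is g = r − D₁/P₀.
g = 0.086 − 8.13/242.59 = 0.086 − 0.03351 = 0.05249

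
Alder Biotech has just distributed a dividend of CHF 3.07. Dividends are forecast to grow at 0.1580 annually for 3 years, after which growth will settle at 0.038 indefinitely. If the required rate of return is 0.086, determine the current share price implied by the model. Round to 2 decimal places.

CHF 90.97

Two-stage DDM. Project D₁…D_3 at 0.158, terminal growth 0.038, discount at r = 0.086.
D_1 = 3.5551
D_2 = 4.1168
D_3 = 4.7672
Terminal value at t=3: TV = D_4/(r−g) = 4.9484/(0.086−0.038) = 103.0909
P₀ = 3.5551/(1+0.086)^1 + 4.1168/(1+0.086)^2 + 4.7672/(1+0.086)^3 + 103.0909/(1+0.086)^3 = 90.9740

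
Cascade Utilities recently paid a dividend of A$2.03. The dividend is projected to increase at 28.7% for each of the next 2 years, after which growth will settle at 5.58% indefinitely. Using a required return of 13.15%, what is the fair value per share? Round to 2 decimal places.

A$41.56

Two-stage DDM. Project D₁…D_2 at 0.287, terminal growth 0.0558, discount at r = 0.1315.
D_1 = 2.6126
D_2 = 3.3624
Terminal value at t=2: TV = D_3/(r−g) = 3.5501/(0.1315−0.0558) = 46.8963
P₀ = 2.6126/(1+0.1315)^1 + 3.3624/(1+0.1315)^2 + 46.8963/(1+0.1315)^2 = 41.5647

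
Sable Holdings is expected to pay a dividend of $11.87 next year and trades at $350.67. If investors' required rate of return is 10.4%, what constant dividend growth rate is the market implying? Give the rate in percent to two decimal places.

From P₀ = D₁/(r − g), the implied growth is g = r − D₁/P₀.
g = 0.104 − 11.87/350.67 = 0.104 − 0.03385 = 0.07015

7.02%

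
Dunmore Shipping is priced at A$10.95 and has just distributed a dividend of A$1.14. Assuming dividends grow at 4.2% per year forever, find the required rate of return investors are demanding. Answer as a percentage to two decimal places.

15.05%

Rearranging the constant-growth DDM: r = D₁/P₀ + g.
D₁ = 1.14 × (1 + 0.042) = 1.1879.
r = 1.1879 / 10.95 + 0.042 = 0.10848 + 0.042 = 0.15048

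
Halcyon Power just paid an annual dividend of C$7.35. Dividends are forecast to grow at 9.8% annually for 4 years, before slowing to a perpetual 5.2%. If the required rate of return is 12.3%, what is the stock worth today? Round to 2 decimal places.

C$127.33

Two-stage DDM. Project D₁…D_4 at 0.098, terminal growth 0.052, discount at r = 0.123.
D_1 = 8.0703
D_2 = 8.8612
D_3 = 9.7296
D_4 = 10.6831
Terminal value at t=4: TV = D_5/(r−g) = 11.2386/(0.123−0.052) = 158.2902
P₀ = 8.0703/(1+0.123)^1 + 8.8612/(1+0.123)^2 + 9.7296/(1+0.123)^3 + 10.6831/(1+0.123)^4 + 158.2902/(1+0.123)^4 = 127.3254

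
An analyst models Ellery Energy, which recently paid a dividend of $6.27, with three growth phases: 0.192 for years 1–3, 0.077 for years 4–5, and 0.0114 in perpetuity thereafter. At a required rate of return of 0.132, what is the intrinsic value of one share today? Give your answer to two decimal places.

$90.04

Three-stage DDM. Project D₁…D_5; terminal Gordon value at t=5 with g = 0.0114; discount at r = 0.132.
D_1 = 7.4738
D_2 = 8.9088
D_3 = 10.6193
D_4 = 11.4370
D_5 = 12.3176
TV_5 = 12.4581/(0.132−0.0114) = 103.3007
P₀ = Σ Dₜ/(1+r)ᵗ + TV_5/(1+r)^5 = 90.0411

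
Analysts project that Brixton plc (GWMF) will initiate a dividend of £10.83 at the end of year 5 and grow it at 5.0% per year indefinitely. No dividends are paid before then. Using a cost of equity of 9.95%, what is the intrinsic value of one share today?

Deferred-dividend DDM. At t=4 the remaining stream is a growing perpetuity with first payment D_5 = 10.83.
V_4 = D_5/(r−g) = 10.83/(0.0995−0.05) = 218.7879
P₀ = V_4/(1+r)^4 = 218.7879/(1+0.0995)^4 = 149.7071

£149.71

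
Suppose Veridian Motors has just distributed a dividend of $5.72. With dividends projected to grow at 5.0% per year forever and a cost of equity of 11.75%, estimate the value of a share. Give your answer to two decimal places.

$88.98

Gordon growth model: P₀ = D₁/(r − g). D₁ = 5.72 × (1 + 0.05) = 6.0060.
P₀ = 6.0060 / (0.1175 − 0.05) = 6.0060 / 0.0675 = 88.9778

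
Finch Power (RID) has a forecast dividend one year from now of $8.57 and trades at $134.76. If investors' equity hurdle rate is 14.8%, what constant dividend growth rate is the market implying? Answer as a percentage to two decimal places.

From P₀ = D₁/(r − g), the implied growth is g = r − D₁/P₀.
g = 0.148 − 8.57/134.76 = 0.148 − 0.06359 = 0.08441

8.44%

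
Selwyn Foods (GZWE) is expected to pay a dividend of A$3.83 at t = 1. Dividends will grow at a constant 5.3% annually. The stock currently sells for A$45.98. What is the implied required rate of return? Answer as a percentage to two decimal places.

13.63%

Rearranging the constant-growth DDM: r = D₁/P₀ + g.
r = 3.8300 / 45.98 + 0.053 = 0.08330 + 0.053 = 0.13630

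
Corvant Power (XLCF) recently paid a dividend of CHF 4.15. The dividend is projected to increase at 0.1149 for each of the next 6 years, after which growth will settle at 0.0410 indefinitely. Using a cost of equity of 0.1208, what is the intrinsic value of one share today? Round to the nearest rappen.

CHF 76.89

Two-stage DDM. Project D₁…D_6 at 0.1149, terminal growth 0.041, discount at r = 0.1208.
D_1 = 4.6268
D_2 = 5.1585
D_3 = 5.7512
D_4 = 6.4120
D_5 = 7.1487
D_6 = 7.9701
Terminal value at t=6: TV = D_7/(r−g) = 8.2969/(0.1208−0.041) = 103.9708
P₀ = 4.6268/(1+0.1208)^1 + 5.1585/(1+0.1208)^2 + 5.7512/(1+0.1208)^3 + 6.4120/(1+0.1208)^4 + 7.1487/(1+0.1208)^5 + 7.9701/(1+0.1208)^6 + 103.9708/(1+0.1208)^6 = 76.8949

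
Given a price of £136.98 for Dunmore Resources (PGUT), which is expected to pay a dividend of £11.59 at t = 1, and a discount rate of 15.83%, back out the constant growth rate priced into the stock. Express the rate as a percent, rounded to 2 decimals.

From P₀ = D₁/(r − g), the implied growth is g = r − D₁/P₀.
g = 0.1583 − 11.59/136.98 = 0.1583 − 0.08461 = 0.07369

7.37%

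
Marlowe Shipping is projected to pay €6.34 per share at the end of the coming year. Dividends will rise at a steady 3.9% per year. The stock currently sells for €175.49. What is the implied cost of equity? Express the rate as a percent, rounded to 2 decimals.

7.51%

Rearranging the constant-growth DDM: r = D₁/P₀ + g.
r = 6.3400 / 175.49 + 0.039 = 0.03613 + 0.039 = 0.07513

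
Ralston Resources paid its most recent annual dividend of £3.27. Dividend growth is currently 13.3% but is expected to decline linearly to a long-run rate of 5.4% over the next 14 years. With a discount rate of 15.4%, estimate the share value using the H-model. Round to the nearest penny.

H-model: P₀ = D₀[(1+g_L) + H(g_S−g_L)]/(r−g_L), with H = 14/2 = 7.
P₀ = 3.27 × [(1+0.054) + 7×(0.133−0.054)] / (0.154−0.054)
   = 3.27 × 1.6070 / 0.1 = 52.5489

£52.55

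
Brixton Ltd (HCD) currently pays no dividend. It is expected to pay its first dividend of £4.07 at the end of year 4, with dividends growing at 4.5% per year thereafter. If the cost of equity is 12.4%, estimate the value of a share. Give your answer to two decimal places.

£36.28

Deferred-dividend DDM. At t=3 the remaining stream is a growing perpetuity with first payment D_4 = 4.07.
V_3 = D_4/(r−g) = 4.07/(0.124−0.045) = 51.5190
P₀ = V_3/(1+r)^3 = 51.5190/(1+0.124)^3 = 36.2801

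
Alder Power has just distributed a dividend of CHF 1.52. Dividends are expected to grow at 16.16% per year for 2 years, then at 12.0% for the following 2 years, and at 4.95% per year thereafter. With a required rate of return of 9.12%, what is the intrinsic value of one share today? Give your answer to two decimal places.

CHF 52.59

Three-stage DDM. Project D₁…D_4; terminal Gordon value at t=4 with g = 0.0495; discount at r = 0.0912.
D_1 = 1.7656
D_2 = 2.0510
D_3 = 2.2971
D_4 = 2.5727
TV_4 = 2.7001/(0.0912−0.0495) = 64.7499
P₀ = Σ Dₜ/(1+r)ᵗ + TV_4/(1+r)^4 = 52.5920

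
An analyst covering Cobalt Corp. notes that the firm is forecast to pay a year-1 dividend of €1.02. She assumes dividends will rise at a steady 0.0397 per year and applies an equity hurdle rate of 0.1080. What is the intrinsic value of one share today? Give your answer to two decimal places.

Gordon growth model: P₀ = D₁/(r − g), with D₁ = 1.02 given directly.
P₀ = 1.0200 / (0.108 − 0.0397) = 1.0200 / 0.0683 = 14.9341

€14.93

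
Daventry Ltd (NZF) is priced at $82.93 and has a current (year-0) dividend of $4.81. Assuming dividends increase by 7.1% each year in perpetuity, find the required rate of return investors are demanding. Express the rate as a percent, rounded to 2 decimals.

13.31%

Rearranging the constant-growth DDM: r = D₁/P₀ + g.
D₁ = 4.81 × (1 + 0.071) = 5.1515.
r = 5.1515 / 82.93 + 0.071 = 0.06212 + 0.071 = 0.13312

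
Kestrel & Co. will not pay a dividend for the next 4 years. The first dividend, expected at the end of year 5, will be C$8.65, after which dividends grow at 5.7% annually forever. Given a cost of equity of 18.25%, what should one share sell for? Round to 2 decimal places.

C$35.25

Deferred-dividend DDM. At t=4 the remaining stream is a growing perpetuity with first payment D_5 = 8.65.
V_4 = D_5/(r−g) = 8.65/(0.1825−0.057) = 68.9243
P₀ = V_4/(1+r)^4 = 68.9243/(1+0.1825)^4 = 35.2507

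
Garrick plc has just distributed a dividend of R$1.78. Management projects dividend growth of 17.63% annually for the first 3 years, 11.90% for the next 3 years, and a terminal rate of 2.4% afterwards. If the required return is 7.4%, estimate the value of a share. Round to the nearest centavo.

R$68.22

Three-stage DDM. Project D₁…D_6; terminal Gordon value at t=6 with g = 0.024; discount at r = 0.074.
D_1 = 2.0938
D_2 = 2.4630
D_3 = 2.8972
D_4 = 3.2419
D_5 = 3.6277
D_6 = 4.0594
TV_6 = 4.1569/(0.074−0.024) = 83.1370
P₀ = Σ Dₜ/(1+r)ᵗ + TV_6/(1+r)^6 = 68.2151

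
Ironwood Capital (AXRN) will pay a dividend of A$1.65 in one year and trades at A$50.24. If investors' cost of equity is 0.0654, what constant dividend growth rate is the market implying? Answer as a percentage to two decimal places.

3.26%

From P₀ = D₁/(r − g), the implied growth is g = r − D₁/P₀.
g = 0.0654 − 1.65/50.24 = 0.0654 − 0.03284 = 0.03256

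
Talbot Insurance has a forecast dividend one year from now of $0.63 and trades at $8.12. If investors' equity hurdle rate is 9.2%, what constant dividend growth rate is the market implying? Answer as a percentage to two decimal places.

1.44%

From P₀ = D₁/(r − g), the implied growth is g = r − D₁/P₀.
g = 0.092 − 0.63/8.12 = 0.092 − 0.07759 = 0.01441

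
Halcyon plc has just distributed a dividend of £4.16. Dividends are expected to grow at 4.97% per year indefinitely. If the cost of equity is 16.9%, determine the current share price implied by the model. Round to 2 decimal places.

£36.60

Gordon growth model: P₀ = D₁/(r − g). D₁ = 4.16 × (1 + 0.0497) = 4.3668.
P₀ = 4.3668 / (0.169 − 0.0497) = 4.3668 / 0.1193 = 36.6031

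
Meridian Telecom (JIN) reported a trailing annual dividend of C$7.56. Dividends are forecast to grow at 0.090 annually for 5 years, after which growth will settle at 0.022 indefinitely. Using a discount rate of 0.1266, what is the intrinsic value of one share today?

Two-stage DDM. Project D₁…D_5 at 0.09, terminal growth 0.022, discount at r = 0.1266.
D_1 = 8.2404
D_2 = 8.9820
D_3 = 9.7904
D_4 = 10.6716
D_5 = 11.6320
Terminal value at t=5: TV = D_6/(r−g) = 11.8879/(0.1266−0.022) = 113.6511
P₀ = 8.2404/(1+0.1266)^1 + 8.9820/(1+0.1266)^2 + 9.7904/(1+0.1266)^3 + 10.6716/(1+0.1266)^4 + 11.6320/(1+0.1266)^5 + 113.6511/(1+0.1266)^5 = 96.8934

C$96.89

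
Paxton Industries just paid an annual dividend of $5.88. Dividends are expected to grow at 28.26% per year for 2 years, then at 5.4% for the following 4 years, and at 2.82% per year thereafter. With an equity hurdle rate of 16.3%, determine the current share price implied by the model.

Three-stage DDM. Project D₁…D_6; terminal Gordon value at t=6 with g = 0.0282; discount at r = 0.163.
D_1 = 7.5417
D_2 = 9.6730
D_3 = 10.1953
D_4 = 10.7459
D_5 = 11.3261
D_6 = 11.9377
TV_6 = 12.2744/(0.163−0.0282) = 91.0563
P₀ = Σ Dₜ/(1+r)ᵗ + TV_6/(1+r)^6 = 72.9377

$72.94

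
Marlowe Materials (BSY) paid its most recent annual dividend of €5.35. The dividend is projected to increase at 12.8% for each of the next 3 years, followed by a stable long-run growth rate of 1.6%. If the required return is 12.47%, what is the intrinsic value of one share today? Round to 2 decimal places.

Two-stage DDM. Project D₁…D_3 at 0.128, terminal growth 0.016, discount at r = 0.1247.
D_1 = 6.0348
D_2 = 6.8073
D_3 = 7.6786
Terminal value at t=3: TV = D_4/(r−g) = 7.8014/(0.1247−0.016) = 71.7704
P₀ = 6.0348/(1+0.1247)^1 + 6.8073/(1+0.1247)^2 + 7.6786/(1+0.1247)^3 + 71.7704/(1+0.1247)^3 = 66.5913

€66.59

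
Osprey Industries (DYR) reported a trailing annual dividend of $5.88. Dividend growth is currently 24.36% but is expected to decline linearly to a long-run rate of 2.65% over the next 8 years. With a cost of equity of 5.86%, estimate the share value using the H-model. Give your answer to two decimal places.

$347.10

H-model: P₀ = D₀[(1+g_L) + H(g_S−g_L)]/(r−g_L), with H = 8/2 = 4.
P₀ = 5.88 × [(1+0.0265) + 4×(0.2436−0.0265)] / (0.0586−0.0265)
   = 5.88 × 1.8949 / 0.0321 = 347.1032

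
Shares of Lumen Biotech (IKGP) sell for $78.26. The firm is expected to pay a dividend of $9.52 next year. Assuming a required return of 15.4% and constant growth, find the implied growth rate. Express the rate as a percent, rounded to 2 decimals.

From P₀ = D₁/(r − g), the implied growth is g = r − D₁/P₀.
g = 0.154 − 9.52/78.26 = 0.154 − 0.12165 = 0.03235

3.24%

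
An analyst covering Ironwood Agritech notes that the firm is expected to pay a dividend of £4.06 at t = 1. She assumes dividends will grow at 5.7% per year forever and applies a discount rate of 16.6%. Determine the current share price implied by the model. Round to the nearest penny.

Gordon growth model: P₀ = D₁/(r − g), with D₁ = 4.06 given directly.
P₀ = 4.0600 / (0.166 − 0.057) = 4.0600 / 0.109 = 37.2477

£37.25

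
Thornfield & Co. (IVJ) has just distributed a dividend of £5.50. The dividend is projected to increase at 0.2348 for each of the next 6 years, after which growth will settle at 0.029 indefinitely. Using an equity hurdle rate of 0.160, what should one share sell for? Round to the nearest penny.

£104.16

Two-stage DDM. Project D₁…D_6 at 0.2348, terminal growth 0.029, discount at r = 0.16.
D_1 = 6.7914
D_2 = 8.3860
D_3 = 10.3551
D_4 = 12.7864
D_5 = 15.7887
D_6 = 19.4959
Terminal value at t=6: TV = D_7/(r−g) = 20.0612/(0.16−0.029) = 153.1392
P₀ = 6.7914/(1+0.16)^1 + 8.3860/(1+0.16)^2 + 10.3551/(1+0.16)^3 + 12.7864/(1+0.16)^4 + 15.7887/(1+0.16)^5 + 19.4959/(1+0.16)^6 + 153.1392/(1+0.16)^6 = 104.1566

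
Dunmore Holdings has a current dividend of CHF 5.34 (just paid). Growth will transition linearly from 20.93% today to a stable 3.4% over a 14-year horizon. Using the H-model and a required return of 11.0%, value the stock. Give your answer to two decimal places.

CHF 158.87

H-model: P₀ = D₀[(1+g_L) + H(g_S−g_L)]/(r−g_L), with H = 14/2 = 7.
P₀ = 5.34 × [(1+0.034) + 7×(0.2093−0.034)] / (0.11−0.034)
   = 5.34 × 2.2611 / 0.076 = 158.8720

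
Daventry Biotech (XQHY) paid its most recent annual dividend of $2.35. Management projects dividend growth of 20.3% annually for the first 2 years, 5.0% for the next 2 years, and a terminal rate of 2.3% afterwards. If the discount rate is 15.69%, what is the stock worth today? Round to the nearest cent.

Three-stage DDM. Project D₁…D_4; terminal Gordon value at t=4 with g = 0.023; discount at r = 0.1569.
D_1 = 2.8271
D_2 = 3.4009
D_3 = 3.5710
D_4 = 3.7495
TV_4 = 3.8358/(0.1569−0.023) = 28.6466
P₀ = Σ Dₜ/(1+r)ᵗ + TV_4/(1+r)^4 = 25.3755

$25.38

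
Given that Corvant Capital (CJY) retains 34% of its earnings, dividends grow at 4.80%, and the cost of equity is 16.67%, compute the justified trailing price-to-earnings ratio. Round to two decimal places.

5.83

Payout ratio b = 1 − 0.34 = 0.66.
Justified trailing P/E = b(1+g)/(r−g) = 0.66×(1+0.048)/(0.1667−0.048) = 5.8271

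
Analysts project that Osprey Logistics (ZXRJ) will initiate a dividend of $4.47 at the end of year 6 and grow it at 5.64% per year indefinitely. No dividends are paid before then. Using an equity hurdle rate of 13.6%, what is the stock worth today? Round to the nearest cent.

$29.68

Deferred-dividend DDM. At t=5 the remaining stream is a growing perpetuity with first payment D_6 = 4.47.
V_5 = D_6/(r−g) = 4.47/(0.136−0.0564) = 56.1558
P₀ = V_5/(1+r)^5 = 56.1558/(1+0.136)^5 = 29.6827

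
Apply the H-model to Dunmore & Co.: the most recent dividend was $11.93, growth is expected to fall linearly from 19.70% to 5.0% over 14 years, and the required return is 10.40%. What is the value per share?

H-model: P₀ = D₀[(1+g_L) + H(g_S−g_L)]/(r−g_L), with H = 14/2 = 7.
P₀ = 11.93 × [(1+0.05) + 7×(0.197−0.05)] / (0.104−0.05)
   = 11.93 × 2.0790 / 0.054 = 459.3050

$459.30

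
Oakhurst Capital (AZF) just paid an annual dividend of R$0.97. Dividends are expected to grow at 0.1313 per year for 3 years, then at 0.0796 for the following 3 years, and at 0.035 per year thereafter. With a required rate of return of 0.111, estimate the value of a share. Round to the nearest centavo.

R$18.72

Three-stage DDM. Project D₁…D_6; terminal Gordon value at t=6 with g = 0.035; discount at r = 0.111.
D_1 = 1.0974
D_2 = 1.2414
D_3 = 1.4044
D_4 = 1.5162
D_5 = 1.6369
D_6 = 1.7672
TV_6 = 1.8291/(0.111−0.035) = 24.0669
P₀ = Σ Dₜ/(1+r)ᵗ + TV_6/(1+r)^6 = 18.7175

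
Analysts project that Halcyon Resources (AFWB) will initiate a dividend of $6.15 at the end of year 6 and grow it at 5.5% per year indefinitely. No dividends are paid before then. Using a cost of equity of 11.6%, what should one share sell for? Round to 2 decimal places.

$58.24

Deferred-dividend DDM. At t=5 the remaining stream is a growing perpetuity with first payment D_6 = 6.15.
V_5 = D_6/(r−g) = 6.15/(0.116−0.055) = 100.8197
P₀ = V_5/(1+r)^5 = 100.8197/(1+0.116)^5 = 58.2404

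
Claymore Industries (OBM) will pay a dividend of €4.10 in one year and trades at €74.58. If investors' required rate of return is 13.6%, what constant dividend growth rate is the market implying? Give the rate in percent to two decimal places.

From P₀ = D₁/(r − g), the implied growth is g = r − D₁/P₀.
g = 0.136 − 4.10/74.58 = 0.136 − 0.05497 = 0.08103

8.10%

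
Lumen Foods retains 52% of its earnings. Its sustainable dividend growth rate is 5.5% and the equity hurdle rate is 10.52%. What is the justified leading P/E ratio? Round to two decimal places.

Payout ratio b = 1 − 0.52 = 0.48.
Justified leading P/E = b/(r−g) = 0.48/(0.1052−0.055) = 9.5618

9.56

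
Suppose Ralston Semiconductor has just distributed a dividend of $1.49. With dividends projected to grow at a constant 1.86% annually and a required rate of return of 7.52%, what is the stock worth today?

Gordon growth model: P₀ = D₁/(r − g). D₁ = 1.49 × (1 + 0.0186) = 1.5177.
P₀ = 1.5177 / (0.0752 − 0.0186) = 1.5177 / 0.0566 = 26.8147

$26.81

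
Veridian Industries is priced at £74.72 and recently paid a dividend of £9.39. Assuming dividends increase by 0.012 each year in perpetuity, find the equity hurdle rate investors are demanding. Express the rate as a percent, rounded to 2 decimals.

13.92%

Rearranging the constant-growth DDM: r = D₁/P₀ + g.
D₁ = 9.39 × (1 + 0.012) = 9.5027.
r = 9.5027 / 74.72 + 0.012 = 0.12718 + 0.012 = 0.13918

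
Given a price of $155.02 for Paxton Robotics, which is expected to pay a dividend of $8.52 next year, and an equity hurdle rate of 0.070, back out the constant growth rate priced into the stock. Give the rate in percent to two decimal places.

1.50%

From P₀ = D₁/(r − g), the implied growth is g = r − D₁/P₀.
g = 0.07 − 8.52/155.02 = 0.07 − 0.05496 = 0.01504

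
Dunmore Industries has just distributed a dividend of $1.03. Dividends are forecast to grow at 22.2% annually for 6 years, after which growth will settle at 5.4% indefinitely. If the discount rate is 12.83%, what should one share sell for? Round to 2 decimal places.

$31.83

Two-stage DDM. Project D₁…D_6 at 0.222, terminal growth 0.054, discount at r = 0.1283.
D_1 = 1.2587
D_2 = 1.5381
D_3 = 1.8795
D_4 = 2.2968
D_5 = 2.8067
D_6 = 3.4298
Terminal value at t=6: TV = D_7/(r−g) = 3.6150/(0.1283−0.054) = 48.6537
P₀ = 1.2587/(1+0.1283)^1 + 1.5381/(1+0.1283)^2 + 1.8795/(1+0.1283)^3 + 2.2968/(1+0.1283)^4 + 2.8067/(1+0.1283)^5 + 3.4298/(1+0.1283)^6 + 48.6537/(1+0.1283)^6 = 31.8279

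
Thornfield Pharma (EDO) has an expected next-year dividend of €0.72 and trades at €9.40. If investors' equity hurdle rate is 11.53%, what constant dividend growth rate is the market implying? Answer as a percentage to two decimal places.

3.87%

From P₀ = D₁/(r − g), the implied growth is g = r − D₁/P₀.
g = 0.1153 − 0.72/9.40 = 0.1153 − 0.07660 = 0.03870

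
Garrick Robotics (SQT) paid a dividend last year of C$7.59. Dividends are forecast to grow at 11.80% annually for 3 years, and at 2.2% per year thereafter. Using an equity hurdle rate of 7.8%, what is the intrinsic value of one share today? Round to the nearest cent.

Two-stage DDM. Project D₁…D_3 at 0.118, terminal growth 0.022, discount at r = 0.078.
D_1 = 8.4856
D_2 = 9.4869
D_3 = 10.6064
Terminal value at t=3: TV = D_4/(r−g) = 10.8397/(0.078−0.022) = 193.5664
P₀ = 8.4856/(1+0.078)^1 + 9.4869/(1+0.078)^2 + 10.6064/(1+0.078)^3 + 193.5664/(1+0.078)^3 = 179.0181

C$179.02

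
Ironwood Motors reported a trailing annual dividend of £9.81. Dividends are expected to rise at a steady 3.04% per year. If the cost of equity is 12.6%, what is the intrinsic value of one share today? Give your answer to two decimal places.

Gordon growth model: P₀ = D₁/(r − g). D₁ = 9.81 × (1 + 0.0304) = 10.1082.
P₀ = 10.1082 / (0.126 − 0.0304) = 10.1082 / 0.0956 = 105.7346

£105.73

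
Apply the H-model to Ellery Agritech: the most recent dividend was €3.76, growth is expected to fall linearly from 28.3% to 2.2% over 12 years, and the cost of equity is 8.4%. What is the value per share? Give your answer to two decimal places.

H-model: P₀ = D₀[(1+g_L) + H(g_S−g_L)]/(r−g_L), with H = 12/2 = 6.
P₀ = 3.76 × [(1+0.022) + 6×(0.283−0.022)] / (0.084−0.022)
   = 3.76 × 2.5880 / 0.062 = 156.9497

€156.95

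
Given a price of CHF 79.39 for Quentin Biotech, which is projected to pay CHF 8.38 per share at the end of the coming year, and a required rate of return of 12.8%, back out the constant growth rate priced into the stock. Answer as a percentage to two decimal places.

From P₀ = D₁/(r − g), the implied growth is g = r − D₁/P₀.
g = 0.128 − 8.38/79.39 = 0.128 − 0.10555 = 0.02245

2.24%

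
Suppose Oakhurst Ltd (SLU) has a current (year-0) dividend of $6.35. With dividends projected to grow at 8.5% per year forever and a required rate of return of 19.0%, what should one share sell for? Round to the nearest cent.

Gordon growth model: P₀ = D₁/(r − g). D₁ = 6.35 × (1 + 0.085) = 6.8897.
P₀ = 6.8897 / (0.19 − 0.085) = 6.8897 / 0.105 = 65.6167

$65.62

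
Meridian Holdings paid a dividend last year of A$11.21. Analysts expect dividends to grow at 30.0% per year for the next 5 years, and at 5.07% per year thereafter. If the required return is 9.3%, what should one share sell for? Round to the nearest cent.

A$759.93

Two-stage DDM. Project D₁…D_5 at 0.3, terminal growth 0.0507, discount at r = 0.093.
D_1 = 14.5730
D_2 = 18.9449
D_3 = 24.6284
D_4 = 32.0169
D_5 = 41.6219
Terminal value at t=5: TV = D_6/(r−g) = 43.7322/(0.093−0.0507) = 1033.8576
P₀ = 14.5730/(1+0.093)^1 + 18.9449/(1+0.093)^2 + 24.6284/(1+0.093)^3 + 32.0169/(1+0.093)^4 + 41.6219/(1+0.093)^5 + 1033.8576/(1+0.093)^5 = 759.9339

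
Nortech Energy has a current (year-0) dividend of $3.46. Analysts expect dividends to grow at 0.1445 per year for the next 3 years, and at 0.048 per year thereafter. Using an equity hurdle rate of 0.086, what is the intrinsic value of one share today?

Two-stage DDM. Project D₁…D_3 at 0.1445, terminal growth 0.048, discount at r = 0.086.
D_1 = 3.9600
D_2 = 4.5322
D_3 = 5.1871
Terminal value at t=3: TV = D_4/(r−g) = 5.4361/(0.086−0.048) = 143.0544
P₀ = 3.9600/(1+0.086)^1 + 4.5322/(1+0.086)^2 + 5.1871/(1+0.086)^3 + 143.0544/(1+0.086)^3 = 123.2283

$123.23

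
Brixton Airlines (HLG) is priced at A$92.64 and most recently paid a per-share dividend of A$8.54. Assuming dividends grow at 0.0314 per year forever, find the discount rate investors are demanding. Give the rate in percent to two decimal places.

12.65%

Rearranging the constant-growth DDM: r = D₁/P₀ + g.
D₁ = 8.54 × (1 + 0.0314) = 8.8082.
r = 8.8082 / 92.64 + 0.0314 = 0.09508 + 0.0314 = 0.12648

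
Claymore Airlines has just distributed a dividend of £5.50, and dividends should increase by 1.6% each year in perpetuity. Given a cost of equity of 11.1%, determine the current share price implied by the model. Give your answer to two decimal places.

£58.82

Gordon growth model: P₀ = D₁/(r − g). D₁ = 5.50 × (1 + 0.016) = 5.5880.
P₀ = 5.5880 / (0.111 − 0.016) = 5.5880 / 0.095 = 58.8211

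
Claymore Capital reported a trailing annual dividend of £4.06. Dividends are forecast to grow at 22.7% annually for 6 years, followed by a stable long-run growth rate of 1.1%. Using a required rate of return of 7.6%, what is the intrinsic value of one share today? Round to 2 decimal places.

£178.40

Two-stage DDM. Project D₁…D_6 at 0.227, terminal growth 0.011, discount at r = 0.076.
D_1 = 4.9816
D_2 = 6.1124
D_3 = 7.5000
D_4 = 9.2025
D_5 = 11.2914
D_6 = 13.8546
Terminal value at t=6: TV = D_7/(r−g) = 14.0070/(0.076−0.011) = 215.4920
P₀ = 4.9816/(1+0.076)^1 + 6.1124/(1+0.076)^2 + 7.5000/(1+0.076)^3 + 9.2025/(1+0.076)^4 + 11.2914/(1+0.076)^5 + 13.8546/(1+0.076)^6 + 215.4920/(1+0.076)^6 = 178.4045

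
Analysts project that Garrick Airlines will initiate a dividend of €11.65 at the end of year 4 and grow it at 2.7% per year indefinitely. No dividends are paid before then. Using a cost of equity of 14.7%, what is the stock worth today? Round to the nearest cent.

Deferred-dividend DDM. At t=3 the remaining stream is a growing perpetuity with first payment D_4 = 11.65.
V_3 = D_4/(r−g) = 11.65/(0.147−0.027) = 97.0833
P₀ = V_3/(1+r)^3 = 97.0833/(1+0.147)^3 = 64.3361

€64.34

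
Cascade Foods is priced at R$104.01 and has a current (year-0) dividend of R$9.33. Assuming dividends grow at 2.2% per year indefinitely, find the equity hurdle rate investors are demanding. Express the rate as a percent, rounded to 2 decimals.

Rearranging the constant-growth DDM: r = D₁/P₀ + g.
D₁ = 9.33 × (1 + 0.022) = 9.5353.
r = 9.5353 / 104.01 + 0.022 = 0.09168 + 0.022 = 0.11368

11.37%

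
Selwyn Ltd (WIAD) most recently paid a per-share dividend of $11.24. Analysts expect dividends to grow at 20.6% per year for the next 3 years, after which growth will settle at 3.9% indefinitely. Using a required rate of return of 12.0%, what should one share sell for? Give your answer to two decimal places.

Two-stage DDM. Project D₁…D_3 at 0.206, terminal growth 0.039, discount at r = 0.12.
D_1 = 13.5554
D_2 = 16.3479
D_3 = 19.7155
Terminal value at t=3: TV = D_4/(r−g) = 20.4844/(0.12−0.039) = 252.8941
P₀ = 13.5554/(1+0.12)^1 + 16.3479/(1+0.12)^2 + 19.7155/(1+0.12)^3 + 252.8941/(1+0.12)^3 = 219.1737

$219.17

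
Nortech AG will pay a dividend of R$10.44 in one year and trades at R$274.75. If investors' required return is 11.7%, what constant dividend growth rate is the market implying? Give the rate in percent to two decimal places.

From P₀ = D₁/(r − g), the implied growth is g = r − D₁/P₀.
g = 0.117 − 10.44/274.75 = 0.117 − 0.03800 = 0.07900

7.90%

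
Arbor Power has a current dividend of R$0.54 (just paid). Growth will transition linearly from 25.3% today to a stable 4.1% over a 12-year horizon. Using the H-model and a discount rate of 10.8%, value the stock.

H-model: P₀ = D₀[(1+g_L) + H(g_S−g_L)]/(r−g_L), with H = 12/2 = 6.
P₀ = 0.54 × [(1+0.041) + 6×(0.253−0.041)] / (0.108−0.041)
   = 0.54 × 2.3130 / 0.067 = 18.6421

R$18.64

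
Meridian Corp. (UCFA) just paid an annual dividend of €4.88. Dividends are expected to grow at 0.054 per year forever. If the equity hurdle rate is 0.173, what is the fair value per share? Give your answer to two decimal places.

€43.22

Gordon growth model: P₀ = D₁/(r − g). D₁ = 4.88 × (1 + 0.054) = 5.1435.
P₀ = 5.1435 / (0.173 − 0.054) = 5.1435 / 0.119 = 43.2229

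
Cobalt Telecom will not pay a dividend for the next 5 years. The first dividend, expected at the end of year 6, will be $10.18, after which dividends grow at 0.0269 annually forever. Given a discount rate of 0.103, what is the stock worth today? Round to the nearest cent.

$81.94

Deferred-dividend DDM. At t=5 the remaining stream is a growing perpetuity with first payment D_6 = 10.18.
V_5 = D_6/(r−g) = 10.18/(0.103−0.0269) = 133.7714
P₀ = V_5/(1+r)^5 = 133.7714/(1+0.103)^5 = 81.9380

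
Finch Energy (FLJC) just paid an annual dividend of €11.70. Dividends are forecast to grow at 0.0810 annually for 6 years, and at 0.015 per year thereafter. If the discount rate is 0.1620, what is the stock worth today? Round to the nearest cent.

€107.30

Two-stage DDM. Project D₁…D_6 at 0.081, terminal growth 0.015, discount at r = 0.162.
D_1 = 12.6477
D_2 = 13.6722
D_3 = 14.7796
D_4 = 15.9768
D_5 = 17.2709
D_6 = 18.6698
Terminal value at t=6: TV = D_7/(r−g) = 18.9499/(0.162−0.015) = 128.9106
P₀ = 12.6477/(1+0.162)^1 + 13.6722/(1+0.162)^2 + 14.7796/(1+0.162)^3 + 15.9768/(1+0.162)^4 + 17.2709/(1+0.162)^5 + 18.6698/(1+0.162)^6 + 128.9106/(1+0.162)^6 = 107.2960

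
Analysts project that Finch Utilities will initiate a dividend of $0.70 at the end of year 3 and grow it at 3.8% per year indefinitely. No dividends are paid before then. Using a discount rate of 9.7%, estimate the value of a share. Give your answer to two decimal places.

$9.86

Deferred-dividend DDM. At t=2 the remaining stream is a growing perpetuity with first payment D_3 = 0.70.
V_2 = D_3/(r−g) = 0.70/(0.097−0.038) = 11.8644
P₀ = V_2/(1+r)^2 = 11.8644/(1+0.097)^2 = 9.8590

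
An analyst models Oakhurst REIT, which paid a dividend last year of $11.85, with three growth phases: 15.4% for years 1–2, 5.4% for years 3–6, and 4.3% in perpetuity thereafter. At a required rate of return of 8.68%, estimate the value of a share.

$356.93

Three-stage DDM. Project D₁…D_6; terminal Gordon value at t=6 with g = 0.043; discount at r = 0.0868.
D_1 = 13.6749
D_2 = 15.7808
D_3 = 16.6330
D_4 = 17.5312
D_5 = 18.4779
D_6 = 19.4757
TV_6 = 20.3131/(0.0868−0.043) = 463.7700
P₀ = Σ Dₜ/(1+r)ᵗ + TV_6/(1+r)^6 = 356.9263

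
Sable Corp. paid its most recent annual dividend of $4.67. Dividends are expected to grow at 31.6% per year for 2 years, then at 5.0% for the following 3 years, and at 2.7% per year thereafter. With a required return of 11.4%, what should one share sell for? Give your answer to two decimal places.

$93.84

Three-stage DDM. Project D₁…D_5; terminal Gordon value at t=5 with g = 0.027; discount at r = 0.114.
D_1 = 6.1457
D_2 = 8.0878
D_3 = 8.4922
D_4 = 8.9168
D_5 = 9.3626
TV_5 = 9.6154/(0.114−0.027) = 110.5217
P₀ = Σ Dₜ/(1+r)ᵗ + TV_5/(1+r)^5 = 93.8439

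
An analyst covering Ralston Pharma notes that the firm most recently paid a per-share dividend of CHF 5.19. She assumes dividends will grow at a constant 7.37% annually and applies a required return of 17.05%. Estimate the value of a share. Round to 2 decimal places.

Gordon growth model: P₀ = D₁/(r − g). D₁ = 5.19 × (1 + 0.0737) = 5.5725.
P₀ = 5.5725 / (0.1705 − 0.0737) = 5.5725 / 0.0968 = 57.5672

CHF 57.57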